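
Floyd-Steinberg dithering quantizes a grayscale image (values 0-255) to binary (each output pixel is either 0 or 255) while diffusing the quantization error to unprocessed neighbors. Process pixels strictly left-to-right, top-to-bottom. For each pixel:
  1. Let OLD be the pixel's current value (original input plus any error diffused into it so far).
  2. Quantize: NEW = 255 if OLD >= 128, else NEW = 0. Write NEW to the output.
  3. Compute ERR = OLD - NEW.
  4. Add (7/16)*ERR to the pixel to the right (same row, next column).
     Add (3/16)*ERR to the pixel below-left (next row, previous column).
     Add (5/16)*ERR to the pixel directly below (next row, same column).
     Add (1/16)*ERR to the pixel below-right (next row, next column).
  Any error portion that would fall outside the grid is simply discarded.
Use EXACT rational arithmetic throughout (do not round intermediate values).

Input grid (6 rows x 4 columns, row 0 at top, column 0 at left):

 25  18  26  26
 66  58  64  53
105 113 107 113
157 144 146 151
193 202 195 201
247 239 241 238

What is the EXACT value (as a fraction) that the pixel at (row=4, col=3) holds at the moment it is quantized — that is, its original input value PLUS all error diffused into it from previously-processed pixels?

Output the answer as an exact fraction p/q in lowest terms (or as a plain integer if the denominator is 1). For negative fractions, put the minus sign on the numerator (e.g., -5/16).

Answer: 3337359025174073/17592186044416

Derivation:
(0,0): OLD=25 → NEW=0, ERR=25
(0,1): OLD=463/16 → NEW=0, ERR=463/16
(0,2): OLD=9897/256 → NEW=0, ERR=9897/256
(0,3): OLD=175775/4096 → NEW=0, ERR=175775/4096
(1,0): OLD=20285/256 → NEW=0, ERR=20285/256
(1,1): OLD=226347/2048 → NEW=0, ERR=226347/2048
(1,2): OLD=8800775/65536 → NEW=255, ERR=-7910905/65536
(1,3): OLD=16793825/1048576 → NEW=0, ERR=16793825/1048576
(2,0): OLD=4931081/32768 → NEW=255, ERR=-3424759/32768
(2,1): OLD=88218227/1048576 → NEW=0, ERR=88218227/1048576
(2,2): OLD=243261055/2097152 → NEW=0, ERR=243261055/2097152
(2,3): OLD=5409267491/33554432 → NEW=255, ERR=-3147112669/33554432
(3,0): OLD=2350716153/16777216 → NEW=255, ERR=-1927473927/16777216
(3,1): OLD=36304635047/268435456 → NEW=255, ERR=-32146406233/268435456
(3,2): OLD=504780618841/4294967296 → NEW=0, ERR=504780618841/4294967296
(3,3): OLD=12394151851503/68719476736 → NEW=255, ERR=-5129314716177/68719476736
(4,0): OLD=578291555269/4294967296 → NEW=255, ERR=-516925105211/4294967296
(4,1): OLD=4356027298383/34359738368 → NEW=0, ERR=4356027298383/34359738368
(4,2): OLD=292154174956783/1099511627776 → NEW=255, ERR=11778709873903/1099511627776
(4,3): OLD=3337359025174073/17592186044416 → NEW=255, ERR=-1148648416152007/17592186044416
Target (4,3): original=201, with diffused error = 3337359025174073/17592186044416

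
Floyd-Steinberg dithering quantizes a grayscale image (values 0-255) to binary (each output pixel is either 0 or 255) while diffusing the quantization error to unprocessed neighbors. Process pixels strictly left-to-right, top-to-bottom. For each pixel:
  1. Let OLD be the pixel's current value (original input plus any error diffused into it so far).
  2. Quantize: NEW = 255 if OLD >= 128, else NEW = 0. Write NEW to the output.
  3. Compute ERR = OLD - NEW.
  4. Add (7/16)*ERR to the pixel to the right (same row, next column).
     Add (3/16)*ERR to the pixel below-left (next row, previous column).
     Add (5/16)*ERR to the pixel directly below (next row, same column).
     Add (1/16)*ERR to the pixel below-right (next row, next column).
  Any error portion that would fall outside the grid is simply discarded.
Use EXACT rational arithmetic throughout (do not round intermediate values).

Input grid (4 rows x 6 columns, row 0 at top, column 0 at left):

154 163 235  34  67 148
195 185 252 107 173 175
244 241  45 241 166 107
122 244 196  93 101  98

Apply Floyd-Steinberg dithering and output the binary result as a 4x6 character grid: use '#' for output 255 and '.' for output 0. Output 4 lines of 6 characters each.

(0,0): OLD=154 → NEW=255, ERR=-101
(0,1): OLD=1901/16 → NEW=0, ERR=1901/16
(0,2): OLD=73467/256 → NEW=255, ERR=8187/256
(0,3): OLD=196573/4096 → NEW=0, ERR=196573/4096
(0,4): OLD=5766923/65536 → NEW=0, ERR=5766923/65536
(0,5): OLD=195557709/1048576 → NEW=255, ERR=-71829171/1048576
(1,0): OLD=47543/256 → NEW=255, ERR=-17737/256
(1,1): OLD=392193/2048 → NEW=255, ERR=-130047/2048
(1,2): OLD=16425749/65536 → NEW=255, ERR=-285931/65536
(1,3): OLD=36329649/262144 → NEW=255, ERR=-30517071/262144
(1,4): OLD=2344169395/16777216 → NEW=255, ERR=-1934020685/16777216
(1,5): OLD=29168058613/268435456 → NEW=0, ERR=29168058613/268435456
(2,0): OLD=6895771/32768 → NEW=255, ERR=-1460069/32768
(2,1): OLD=206059865/1048576 → NEW=255, ERR=-61327015/1048576
(2,2): OLD=-129977781/16777216 → NEW=0, ERR=-129977781/16777216
(2,3): OLD=24071188659/134217728 → NEW=255, ERR=-10154331981/134217728
(2,4): OLD=472336963737/4294967296 → NEW=0, ERR=472336963737/4294967296
(2,5): OLD=12497678150591/68719476736 → NEW=255, ERR=-5025788417089/68719476736
(3,0): OLD=1629228267/16777216 → NEW=0, ERR=1629228267/16777216
(3,1): OLD=35429599631/134217728 → NEW=255, ERR=1204078991/134217728
(3,2): OLD=192911691421/1073741824 → NEW=255, ERR=-80892473699/1073741824
(3,3): OLD=3884965535191/68719476736 → NEW=0, ERR=3884965535191/68719476736
(3,4): OLD=77878003512567/549755813888 → NEW=255, ERR=-62309729028873/549755813888
(3,5): OLD=285276607649049/8796093022208 → NEW=0, ERR=285276607649049/8796093022208
Row 0: #.#..#
Row 1: #####.
Row 2: ##.#.#
Row 3: .##.#.

Answer: #.#..#
#####.
##.#.#
.##.#.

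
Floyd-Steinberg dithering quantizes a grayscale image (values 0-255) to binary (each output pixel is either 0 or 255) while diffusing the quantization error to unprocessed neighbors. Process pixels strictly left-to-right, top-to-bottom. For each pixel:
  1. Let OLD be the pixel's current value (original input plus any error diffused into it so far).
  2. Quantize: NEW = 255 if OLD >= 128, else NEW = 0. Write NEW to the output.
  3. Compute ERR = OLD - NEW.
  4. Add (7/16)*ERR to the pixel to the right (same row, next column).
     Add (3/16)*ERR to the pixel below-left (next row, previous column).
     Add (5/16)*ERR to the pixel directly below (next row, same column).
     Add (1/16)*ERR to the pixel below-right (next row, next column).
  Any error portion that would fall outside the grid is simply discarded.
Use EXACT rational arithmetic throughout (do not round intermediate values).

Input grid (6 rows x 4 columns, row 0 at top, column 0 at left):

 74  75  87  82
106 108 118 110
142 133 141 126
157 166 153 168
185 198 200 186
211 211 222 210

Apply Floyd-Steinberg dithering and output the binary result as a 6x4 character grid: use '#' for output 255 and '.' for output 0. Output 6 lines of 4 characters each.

Answer: ..#.
#..#
.##.
#.##
###.
####

Derivation:
(0,0): OLD=74 → NEW=0, ERR=74
(0,1): OLD=859/8 → NEW=0, ERR=859/8
(0,2): OLD=17149/128 → NEW=255, ERR=-15491/128
(0,3): OLD=59499/2048 → NEW=0, ERR=59499/2048
(1,0): OLD=19105/128 → NEW=255, ERR=-13535/128
(1,1): OLD=79079/1024 → NEW=0, ERR=79079/1024
(1,2): OLD=4132851/32768 → NEW=0, ERR=4132851/32768
(1,3): OLD=87395861/524288 → NEW=255, ERR=-46297579/524288
(2,0): OLD=2022365/16384 → NEW=0, ERR=2022365/16384
(2,1): OLD=119629647/524288 → NEW=255, ERR=-14063793/524288
(2,2): OLD=164571371/1048576 → NEW=255, ERR=-102815509/1048576
(2,3): OLD=1063496095/16777216 → NEW=0, ERR=1063496095/16777216
(3,0): OLD=1598398477/8388608 → NEW=255, ERR=-540696563/8388608
(3,1): OLD=15938042131/134217728 → NEW=0, ERR=15938042131/134217728
(3,2): OLD=396252942573/2147483648 → NEW=255, ERR=-151355387667/2147483648
(3,3): OLD=5183019670523/34359738368 → NEW=255, ERR=-3578713613317/34359738368
(4,0): OLD=401842876233/2147483648 → NEW=255, ERR=-145765454007/2147483648
(4,1): OLD=3232714453083/17179869184 → NEW=255, ERR=-1148152188837/17179869184
(4,2): OLD=75112599066107/549755813888 → NEW=255, ERR=-65075133475333/549755813888
(4,3): OLD=855503299495245/8796093022208 → NEW=0, ERR=855503299495245/8796093022208
(5,0): OLD=48724163638393/274877906944 → NEW=255, ERR=-21369702632327/274877906944
(5,1): OLD=1140554083967599/8796093022208 → NEW=255, ERR=-1102449636695441/8796093022208
(5,2): OLD=634350633055915/4398046511104 → NEW=255, ERR=-487151227275605/4398046511104
(5,3): OLD=25971069734631307/140737488355328 → NEW=255, ERR=-9916989795977333/140737488355328
Row 0: ..#.
Row 1: #..#
Row 2: .##.
Row 3: #.##
Row 4: ###.
Row 5: ####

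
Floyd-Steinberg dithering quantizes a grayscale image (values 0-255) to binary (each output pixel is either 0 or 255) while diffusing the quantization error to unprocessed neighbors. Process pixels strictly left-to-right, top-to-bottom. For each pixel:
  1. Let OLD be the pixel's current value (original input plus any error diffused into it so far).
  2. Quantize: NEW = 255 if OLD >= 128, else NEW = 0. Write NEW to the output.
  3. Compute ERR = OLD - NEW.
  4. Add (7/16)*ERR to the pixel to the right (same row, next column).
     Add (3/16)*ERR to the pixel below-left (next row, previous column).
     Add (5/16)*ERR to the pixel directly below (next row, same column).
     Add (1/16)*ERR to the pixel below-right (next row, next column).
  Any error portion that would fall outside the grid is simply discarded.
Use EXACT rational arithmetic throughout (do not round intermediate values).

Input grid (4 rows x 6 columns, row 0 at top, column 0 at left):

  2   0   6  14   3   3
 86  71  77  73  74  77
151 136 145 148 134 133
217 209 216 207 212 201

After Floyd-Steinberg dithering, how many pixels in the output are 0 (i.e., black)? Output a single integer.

(0,0): OLD=2 → NEW=0, ERR=2
(0,1): OLD=7/8 → NEW=0, ERR=7/8
(0,2): OLD=817/128 → NEW=0, ERR=817/128
(0,3): OLD=34391/2048 → NEW=0, ERR=34391/2048
(0,4): OLD=339041/32768 → NEW=0, ERR=339041/32768
(0,5): OLD=3946151/524288 → NEW=0, ERR=3946151/524288
(1,0): OLD=11109/128 → NEW=0, ERR=11109/128
(1,1): OLD=113219/1024 → NEW=0, ERR=113219/1024
(1,2): OLD=4278527/32768 → NEW=255, ERR=-4077313/32768
(1,3): OLD=3427347/131072 → NEW=0, ERR=3427347/131072
(1,4): OLD=764488537/8388608 → NEW=0, ERR=764488537/8388608
(1,5): OLD=16088671391/134217728 → NEW=0, ERR=16088671391/134217728
(2,0): OLD=3258001/16384 → NEW=255, ERR=-919919/16384
(2,1): OLD=67151307/524288 → NEW=255, ERR=-66542133/524288
(2,2): OLD=523464481/8388608 → NEW=0, ERR=523464481/8388608
(2,3): OLD=12937449817/67108864 → NEW=255, ERR=-4175310503/67108864
(2,4): OLD=342243162251/2147483648 → NEW=255, ERR=-205365167989/2147483648
(2,5): OLD=4615091803773/34359738368 → NEW=255, ERR=-4146641480067/34359738368
(3,0): OLD=1473514497/8388608 → NEW=255, ERR=-665580543/8388608
(3,1): OLD=9584232813/67108864 → NEW=255, ERR=-7528527507/67108864
(3,2): OLD=89561898071/536870912 → NEW=255, ERR=-47340184489/536870912
(3,3): OLD=4636802399173/34359738368 → NEW=255, ERR=-4124930884667/34359738368
(3,4): OLD=28333409747365/274877906944 → NEW=0, ERR=28333409747365/274877906944
(3,5): OLD=890188816258187/4398046511104 → NEW=255, ERR=-231313044073333/4398046511104
Output grid:
  Row 0: ......  (6 black, running=6)
  Row 1: ..#...  (5 black, running=11)
  Row 2: ##.###  (1 black, running=12)
  Row 3: ####.#  (1 black, running=13)

Answer: 13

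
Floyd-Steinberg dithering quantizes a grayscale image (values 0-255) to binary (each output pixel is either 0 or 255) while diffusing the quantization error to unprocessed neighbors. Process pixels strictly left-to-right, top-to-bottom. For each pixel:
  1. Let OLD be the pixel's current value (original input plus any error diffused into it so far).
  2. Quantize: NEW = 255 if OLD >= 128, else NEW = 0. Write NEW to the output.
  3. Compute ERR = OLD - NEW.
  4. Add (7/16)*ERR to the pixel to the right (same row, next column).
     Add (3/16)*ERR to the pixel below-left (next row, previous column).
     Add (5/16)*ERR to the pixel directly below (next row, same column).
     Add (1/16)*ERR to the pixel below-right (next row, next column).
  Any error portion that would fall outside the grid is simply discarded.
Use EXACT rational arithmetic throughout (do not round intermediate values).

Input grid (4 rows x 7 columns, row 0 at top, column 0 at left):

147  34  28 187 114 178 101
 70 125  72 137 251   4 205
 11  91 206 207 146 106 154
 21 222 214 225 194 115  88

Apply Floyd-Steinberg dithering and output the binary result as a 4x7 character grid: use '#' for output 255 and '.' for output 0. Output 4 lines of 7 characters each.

(0,0): OLD=147 → NEW=255, ERR=-108
(0,1): OLD=-53/4 → NEW=0, ERR=-53/4
(0,2): OLD=1421/64 → NEW=0, ERR=1421/64
(0,3): OLD=201435/1024 → NEW=255, ERR=-59685/1024
(0,4): OLD=1449981/16384 → NEW=0, ERR=1449981/16384
(0,5): OLD=56811499/262144 → NEW=255, ERR=-10035221/262144
(0,6): OLD=353378157/4194304 → NEW=0, ERR=353378157/4194304
(1,0): OLD=2161/64 → NEW=0, ERR=2161/64
(1,1): OLD=68119/512 → NEW=255, ERR=-62441/512
(1,2): OLD=226531/16384 → NEW=0, ERR=226531/16384
(1,3): OLD=9359591/65536 → NEW=255, ERR=-7352089/65536
(1,4): OLD=917525269/4194304 → NEW=255, ERR=-152022251/4194304
(1,5): OLD=-83604187/33554432 → NEW=0, ERR=-83604187/33554432
(1,6): OLD=122323925643/536870912 → NEW=255, ERR=-14578156917/536870912
(2,0): OLD=-10771/8192 → NEW=0, ERR=-10771/8192
(2,1): OLD=14946559/262144 → NEW=0, ERR=14946559/262144
(2,2): OLD=866580157/4194304 → NEW=255, ERR=-202967363/4194304
(2,3): OLD=4860010005/33554432 → NEW=255, ERR=-3696370155/33554432
(2,4): OLD=21206294949/268435456 → NEW=0, ERR=21206294949/268435456
(2,5): OLD=1137539542199/8589934592 → NEW=255, ERR=-1052893778761/8589934592
(2,6): OLD=12607687158129/137438953472 → NEW=0, ERR=12607687158129/137438953472
(3,0): OLD=131196701/4194304 → NEW=0, ERR=131196701/4194304
(3,1): OLD=8198926297/33554432 → NEW=255, ERR=-357453863/33554432
(3,2): OLD=47546776347/268435456 → NEW=255, ERR=-20904264933/268435456
(3,3): OLD=180702988621/1073741824 → NEW=255, ERR=-93101176499/1073741824
(3,4): OLD=20737546185501/137438953472 → NEW=255, ERR=-14309386949859/137438953472
(3,5): OLD=58585573963431/1099511627776 → NEW=0, ERR=58585573963431/1099511627776
(3,6): OLD=2327748472296377/17592186044416 → NEW=255, ERR=-2158258969029703/17592186044416
Row 0: #..#.#.
Row 1: .#.##.#
Row 2: ..##.#.
Row 3: .####.#

Answer: #..#.#.
.#.##.#
..##.#.
.####.#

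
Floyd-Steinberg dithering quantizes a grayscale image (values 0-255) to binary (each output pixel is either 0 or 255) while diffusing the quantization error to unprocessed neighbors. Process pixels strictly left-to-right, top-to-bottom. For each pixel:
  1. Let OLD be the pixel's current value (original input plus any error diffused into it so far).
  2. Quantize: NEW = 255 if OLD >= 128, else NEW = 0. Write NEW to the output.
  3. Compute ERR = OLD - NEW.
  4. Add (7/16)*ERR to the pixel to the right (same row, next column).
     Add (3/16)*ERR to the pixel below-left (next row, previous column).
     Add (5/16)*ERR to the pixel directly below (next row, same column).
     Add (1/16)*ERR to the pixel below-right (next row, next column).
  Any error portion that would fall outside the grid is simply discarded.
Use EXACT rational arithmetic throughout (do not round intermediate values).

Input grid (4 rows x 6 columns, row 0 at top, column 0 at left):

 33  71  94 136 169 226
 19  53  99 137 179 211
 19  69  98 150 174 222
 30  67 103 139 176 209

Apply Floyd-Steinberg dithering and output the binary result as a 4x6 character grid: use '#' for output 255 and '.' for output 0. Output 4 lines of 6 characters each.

(0,0): OLD=33 → NEW=0, ERR=33
(0,1): OLD=1367/16 → NEW=0, ERR=1367/16
(0,2): OLD=33633/256 → NEW=255, ERR=-31647/256
(0,3): OLD=335527/4096 → NEW=0, ERR=335527/4096
(0,4): OLD=13424273/65536 → NEW=255, ERR=-3287407/65536
(0,5): OLD=213966327/1048576 → NEW=255, ERR=-53420553/1048576
(1,0): OLD=11605/256 → NEW=0, ERR=11605/256
(1,1): OLD=160595/2048 → NEW=0, ERR=160595/2048
(1,2): OLD=7561167/65536 → NEW=0, ERR=7561167/65536
(1,3): OLD=51365347/262144 → NEW=255, ERR=-15481373/262144
(1,4): OLD=2232283913/16777216 → NEW=255, ERR=-2045906167/16777216
(1,5): OLD=37203317615/268435456 → NEW=255, ERR=-31247723665/268435456
(2,0): OLD=1568577/32768 → NEW=0, ERR=1568577/32768
(2,1): OLD=145661403/1048576 → NEW=255, ERR=-121725477/1048576
(2,2): OLD=1293430353/16777216 → NEW=0, ERR=1293430353/16777216
(2,3): OLD=20081615881/134217728 → NEW=255, ERR=-14143904759/134217728
(2,4): OLD=276041052571/4294967296 → NEW=0, ERR=276041052571/4294967296
(2,5): OLD=14164441331437/68719476736 → NEW=255, ERR=-3359025236243/68719476736
(3,0): OLD=389112369/16777216 → NEW=0, ERR=389112369/16777216
(3,1): OLD=7827163229/134217728 → NEW=0, ERR=7827163229/134217728
(3,2): OLD=134852798567/1073741824 → NEW=0, ERR=134852798567/1073741824
(3,3): OLD=12224102192821/68719476736 → NEW=255, ERR=-5299364374859/68719476736
(3,4): OLD=80591512562453/549755813888 → NEW=255, ERR=-59596219978987/549755813888
(3,5): OLD=1322182147067931/8796093022208 → NEW=255, ERR=-920821573595109/8796093022208
Row 0: ..#.##
Row 1: ...###
Row 2: .#.#.#
Row 3: ...###

Answer: ..#.##
...###
.#.#.#
...###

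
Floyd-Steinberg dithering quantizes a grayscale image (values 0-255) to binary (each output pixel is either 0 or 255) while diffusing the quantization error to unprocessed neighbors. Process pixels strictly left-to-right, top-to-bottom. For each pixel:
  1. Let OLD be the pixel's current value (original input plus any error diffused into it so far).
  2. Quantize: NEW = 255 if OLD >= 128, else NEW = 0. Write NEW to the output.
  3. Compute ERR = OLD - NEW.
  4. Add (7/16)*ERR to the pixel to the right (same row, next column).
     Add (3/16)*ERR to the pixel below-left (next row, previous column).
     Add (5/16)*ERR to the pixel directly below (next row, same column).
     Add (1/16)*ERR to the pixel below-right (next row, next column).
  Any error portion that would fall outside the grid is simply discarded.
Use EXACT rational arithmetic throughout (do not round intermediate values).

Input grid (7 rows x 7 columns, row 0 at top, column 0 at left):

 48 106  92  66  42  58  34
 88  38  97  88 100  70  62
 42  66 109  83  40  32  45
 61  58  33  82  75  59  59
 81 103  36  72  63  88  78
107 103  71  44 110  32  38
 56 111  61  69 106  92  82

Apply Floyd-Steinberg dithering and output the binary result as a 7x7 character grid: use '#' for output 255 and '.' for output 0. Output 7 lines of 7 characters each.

Answer: ..#....
...#.#.
.#.....
...#.#.
.#....#
#.#.#..
....#..

Derivation:
(0,0): OLD=48 → NEW=0, ERR=48
(0,1): OLD=127 → NEW=0, ERR=127
(0,2): OLD=2361/16 → NEW=255, ERR=-1719/16
(0,3): OLD=4863/256 → NEW=0, ERR=4863/256
(0,4): OLD=206073/4096 → NEW=0, ERR=206073/4096
(0,5): OLD=5243599/65536 → NEW=0, ERR=5243599/65536
(0,6): OLD=72356777/1048576 → NEW=0, ERR=72356777/1048576
(1,0): OLD=2029/16 → NEW=0, ERR=2029/16
(1,1): OLD=14851/128 → NEW=0, ERR=14851/128
(1,2): OLD=514807/4096 → NEW=0, ERR=514807/4096
(1,3): OLD=2484503/16384 → NEW=255, ERR=-1693417/16384
(1,4): OLD=90903489/1048576 → NEW=0, ERR=90903489/1048576
(1,5): OLD=1250021241/8388608 → NEW=255, ERR=-889073799/8388608
(1,6): OLD=5663434295/134217728 → NEW=0, ERR=5663434295/134217728
(2,0): OLD=211729/2048 → NEW=0, ERR=211729/2048
(2,1): OLD=11729587/65536 → NEW=255, ERR=-4982093/65536
(2,2): OLD=107887401/1048576 → NEW=0, ERR=107887401/1048576
(2,3): OLD=1005164177/8388608 → NEW=0, ERR=1005164177/8388608
(2,4): OLD=6253373509/67108864 → NEW=0, ERR=6253373509/67108864
(2,5): OLD=113766751419/2147483648 → NEW=0, ERR=113766751419/2147483648
(2,6): OLD=2568027337549/34359738368 → NEW=0, ERR=2568027337549/34359738368
(3,0): OLD=82893497/1048576 → NEW=0, ERR=82893497/1048576
(3,1): OLD=793416509/8388608 → NEW=0, ERR=793416509/8388608
(3,2): OLD=8338190627/67108864 → NEW=0, ERR=8338190627/67108864
(3,3): OLD=53071411307/268435456 → NEW=255, ERR=-15379629973/268435456
(3,4): OLD=3314883144121/34359738368 → NEW=0, ERR=3314883144121/34359738368
(3,5): OLD=37823462195507/274877906944 → NEW=255, ERR=-32270404075213/274877906944
(3,6): OLD=150875153312237/4398046511104 → NEW=0, ERR=150875153312237/4398046511104
(4,0): OLD=16567625375/134217728 → NEW=0, ERR=16567625375/134217728
(4,1): OLD=461277025467/2147483648 → NEW=255, ERR=-86331304773/2147483648
(4,2): OLD=1800745455109/34359738368 → NEW=0, ERR=1800745455109/34359738368
(4,3): OLD=28279238318183/274877906944 → NEW=0, ERR=28279238318183/274877906944
(4,4): OLD=247533485436841/2199023255552 → NEW=0, ERR=247533485436841/2199023255552
(4,5): OLD=7953216460117365/70368744177664 → NEW=0, ERR=7953216460117365/70368744177664
(4,6): OLD=147301496776270659/1125899906842624 → NEW=255, ERR=-139802979468598461/1125899906842624
(5,0): OLD=4742908121057/34359738368 → NEW=255, ERR=-4018825162783/34359738368
(5,1): OLD=15615058385235/274877906944 → NEW=0, ERR=15615058385235/274877906944
(5,2): OLD=283691918566497/2199023255552 → NEW=255, ERR=-277059011599263/2199023255552
(5,3): OLD=798858494439293/17592186044416 → NEW=0, ERR=798858494439293/17592186044416
(5,4): OLD=216921519656690347/1125899906842624 → NEW=255, ERR=-70182956588178773/1125899906842624
(5,5): OLD=214382789566714243/9007199254740992 → NEW=0, ERR=214382789566714243/9007199254740992
(5,6): OLD=2402949202000607117/144115188075855872 → NEW=0, ERR=2402949202000607117/144115188075855872
(6,0): OLD=132382773266209/4398046511104 → NEW=0, ERR=132382773266209/4398046511104
(6,1): OLD=7810050996971165/70368744177664 → NEW=0, ERR=7810050996971165/70368744177664
(6,2): OLD=92604566320207815/1125899906842624 → NEW=0, ERR=92604566320207815/1125899906842624
(6,3): OLD=897228547956463193/9007199254740992 → NEW=0, ERR=897228547956463193/9007199254740992
(6,4): OLD=1237603464128867163/9007199254740992 → NEW=255, ERR=-1059232345830085797/9007199254740992
(6,5): OLD=108879586442742312167/2305843009213693952 → NEW=0, ERR=108879586442742312167/2305843009213693952
(6,6): OLD=4034541063476690065761/36893488147419103232 → NEW=0, ERR=4034541063476690065761/36893488147419103232
Row 0: ..#....
Row 1: ...#.#.
Row 2: .#.....
Row 3: ...#.#.
Row 4: .#....#
Row 5: #.#.#..
Row 6: ....#..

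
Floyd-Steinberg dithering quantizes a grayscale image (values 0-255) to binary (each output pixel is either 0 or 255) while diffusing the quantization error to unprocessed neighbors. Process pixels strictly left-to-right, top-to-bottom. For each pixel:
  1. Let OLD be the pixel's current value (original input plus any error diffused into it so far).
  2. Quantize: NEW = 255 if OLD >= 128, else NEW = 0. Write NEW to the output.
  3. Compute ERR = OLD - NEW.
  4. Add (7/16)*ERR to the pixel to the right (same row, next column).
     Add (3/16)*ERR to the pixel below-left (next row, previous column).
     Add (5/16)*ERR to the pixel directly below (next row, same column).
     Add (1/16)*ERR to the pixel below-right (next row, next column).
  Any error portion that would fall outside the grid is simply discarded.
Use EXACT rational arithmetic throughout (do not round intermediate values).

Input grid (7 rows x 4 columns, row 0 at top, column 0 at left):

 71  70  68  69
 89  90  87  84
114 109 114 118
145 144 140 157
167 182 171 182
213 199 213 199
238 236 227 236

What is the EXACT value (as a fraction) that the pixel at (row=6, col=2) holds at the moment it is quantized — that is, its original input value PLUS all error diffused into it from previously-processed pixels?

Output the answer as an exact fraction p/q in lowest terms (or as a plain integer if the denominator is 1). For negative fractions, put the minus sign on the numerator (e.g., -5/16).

Answer: 10434151793477682711/72057594037927936

Derivation:
(0,0): OLD=71 → NEW=0, ERR=71
(0,1): OLD=1617/16 → NEW=0, ERR=1617/16
(0,2): OLD=28727/256 → NEW=0, ERR=28727/256
(0,3): OLD=483713/4096 → NEW=0, ERR=483713/4096
(1,0): OLD=33315/256 → NEW=255, ERR=-31965/256
(1,1): OLD=189301/2048 → NEW=0, ERR=189301/2048
(1,2): OLD=12515097/65536 → NEW=255, ERR=-4196583/65536
(1,3): OLD=104755455/1048576 → NEW=0, ERR=104755455/1048576
(2,0): OLD=3024855/32768 → NEW=0, ERR=3024855/32768
(2,1): OLD=166158125/1048576 → NEW=255, ERR=-101228755/1048576
(2,2): OLD=159932897/2097152 → NEW=0, ERR=159932897/2097152
(2,3): OLD=5992217149/33554432 → NEW=255, ERR=-2564163011/33554432
(3,0): OLD=2612986855/16777216 → NEW=255, ERR=-1665203225/16777216
(3,1): OLD=24287097977/268435456 → NEW=0, ERR=24287097977/268435456
(3,2): OLD=786207687815/4294967296 → NEW=255, ERR=-309008972665/4294967296
(3,3): OLD=7312373284913/68719476736 → NEW=0, ERR=7312373284913/68719476736
(4,0): OLD=656904574363/4294967296 → NEW=255, ERR=-438312086117/4294967296
(4,1): OLD=5014204528849/34359738368 → NEW=255, ERR=-3747528754991/34359738368
(4,2): OLD=138984984903473/1099511627776 → NEW=0, ERR=138984984903473/1099511627776
(4,3): OLD=4680556320198823/17592186044416 → NEW=255, ERR=194548878872743/17592186044416
(5,0): OLD=88322918648491/549755813888 → NEW=255, ERR=-51864813892949/549755813888
(5,1): OLD=2479880088203405/17592186044416 → NEW=255, ERR=-2006127353122675/17592186044416
(5,2): OLD=1740468414807865/8796093022208 → NEW=255, ERR=-502535305855175/8796093022208
(5,3): OLD=52174530236267377/281474976710656 → NEW=255, ERR=-19601588824949903/281474976710656
(6,0): OLD=52674292174896263/281474976710656 → NEW=255, ERR=-19101826886321017/281474976710656
(6,1): OLD=693848361530089249/4503599627370496 → NEW=255, ERR=-454569543449387231/4503599627370496
(6,2): OLD=10434151793477682711/72057594037927936 → NEW=255, ERR=-7940534686193940969/72057594037927936
Target (6,2): original=227, with diffused error = 10434151793477682711/72057594037927936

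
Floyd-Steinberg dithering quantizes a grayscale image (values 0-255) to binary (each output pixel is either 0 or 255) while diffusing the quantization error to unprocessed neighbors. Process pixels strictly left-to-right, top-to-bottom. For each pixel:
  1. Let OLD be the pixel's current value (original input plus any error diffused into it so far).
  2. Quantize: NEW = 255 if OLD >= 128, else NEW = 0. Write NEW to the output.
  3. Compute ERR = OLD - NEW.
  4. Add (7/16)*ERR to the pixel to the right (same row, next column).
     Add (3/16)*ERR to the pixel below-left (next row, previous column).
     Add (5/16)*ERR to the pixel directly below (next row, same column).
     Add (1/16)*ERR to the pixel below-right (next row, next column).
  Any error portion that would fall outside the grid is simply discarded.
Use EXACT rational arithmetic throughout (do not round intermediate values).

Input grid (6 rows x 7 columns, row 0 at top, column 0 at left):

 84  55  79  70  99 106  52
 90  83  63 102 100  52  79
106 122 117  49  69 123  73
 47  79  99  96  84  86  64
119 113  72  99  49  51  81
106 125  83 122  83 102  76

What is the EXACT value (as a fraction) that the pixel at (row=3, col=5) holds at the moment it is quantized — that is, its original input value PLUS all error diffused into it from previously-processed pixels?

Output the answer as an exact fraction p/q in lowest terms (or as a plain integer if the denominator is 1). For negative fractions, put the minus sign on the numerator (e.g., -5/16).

(0,0): OLD=84 → NEW=0, ERR=84
(0,1): OLD=367/4 → NEW=0, ERR=367/4
(0,2): OLD=7625/64 → NEW=0, ERR=7625/64
(0,3): OLD=125055/1024 → NEW=0, ERR=125055/1024
(0,4): OLD=2497401/16384 → NEW=255, ERR=-1680519/16384
(0,5): OLD=16023631/262144 → NEW=0, ERR=16023631/262144
(0,6): OLD=330269225/4194304 → NEW=0, ERR=330269225/4194304
(1,0): OLD=8541/64 → NEW=255, ERR=-7779/64
(1,1): OLD=44075/512 → NEW=0, ERR=44075/512
(1,2): OLD=2728359/16384 → NEW=255, ERR=-1449561/16384
(1,3): OLD=5876651/65536 → NEW=0, ERR=5876651/65536
(1,4): OLD=529620081/4194304 → NEW=0, ERR=529620081/4194304
(1,5): OLD=4519743393/33554432 → NEW=255, ERR=-4036636767/33554432
(1,6): OLD=29418138447/536870912 → NEW=0, ERR=29418138447/536870912
(2,0): OLD=689417/8192 → NEW=0, ERR=689417/8192
(2,1): OLD=42345299/262144 → NEW=255, ERR=-24501421/262144
(2,2): OLD=296344953/4194304 → NEW=0, ERR=296344953/4194304
(2,3): OLD=4230524977/33554432 → NEW=0, ERR=4230524977/33554432
(2,4): OLD=39370753009/268435456 → NEW=255, ERR=-29080288271/268435456
(2,5): OLD=482552763371/8589934592 → NEW=0, ERR=482552763371/8589934592
(2,6): OLD=14730985010461/137438953472 → NEW=0, ERR=14730985010461/137438953472
(3,0): OLD=233934745/4194304 → NEW=0, ERR=233934745/4194304
(3,1): OLD=3110523077/33554432 → NEW=0, ERR=3110523077/33554432
(3,2): OLD=48166536495/268435456 → NEW=255, ERR=-20284504785/268435456
(3,3): OLD=92817884545/1073741824 → NEW=0, ERR=92817884545/1073741824
(3,4): OLD=14620500187033/137438953472 → NEW=0, ERR=14620500187033/137438953472
(3,5): OLD=179683784896507/1099511627776 → NEW=255, ERR=-100691680186373/1099511627776
Target (3,5): original=86, with diffused error = 179683784896507/1099511627776

Answer: 179683784896507/1099511627776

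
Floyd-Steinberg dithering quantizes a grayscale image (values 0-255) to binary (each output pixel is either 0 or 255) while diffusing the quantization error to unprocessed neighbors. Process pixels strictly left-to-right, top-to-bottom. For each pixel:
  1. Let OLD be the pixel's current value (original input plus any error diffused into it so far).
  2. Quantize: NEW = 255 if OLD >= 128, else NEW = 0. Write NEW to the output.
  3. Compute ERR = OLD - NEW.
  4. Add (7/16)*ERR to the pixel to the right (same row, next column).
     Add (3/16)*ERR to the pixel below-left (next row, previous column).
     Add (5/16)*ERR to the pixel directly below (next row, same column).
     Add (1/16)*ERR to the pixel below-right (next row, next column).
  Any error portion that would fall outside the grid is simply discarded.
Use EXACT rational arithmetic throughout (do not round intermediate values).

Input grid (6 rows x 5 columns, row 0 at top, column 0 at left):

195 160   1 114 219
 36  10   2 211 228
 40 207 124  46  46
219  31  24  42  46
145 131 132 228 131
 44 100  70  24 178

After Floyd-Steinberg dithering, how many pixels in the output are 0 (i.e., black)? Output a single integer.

(0,0): OLD=195 → NEW=255, ERR=-60
(0,1): OLD=535/4 → NEW=255, ERR=-485/4
(0,2): OLD=-3331/64 → NEW=0, ERR=-3331/64
(0,3): OLD=93419/1024 → NEW=0, ERR=93419/1024
(0,4): OLD=4242029/16384 → NEW=255, ERR=64109/16384
(1,0): OLD=-351/64 → NEW=0, ERR=-351/64
(1,1): OLD=-22425/512 → NEW=0, ERR=-22425/512
(1,2): OLD=-391565/16384 → NEW=0, ERR=-391565/16384
(1,3): OLD=14846135/65536 → NEW=255, ERR=-1865545/65536
(1,4): OLD=233277509/1048576 → NEW=255, ERR=-34109371/1048576
(2,0): OLD=246365/8192 → NEW=0, ERR=246365/8192
(2,1): OLD=52860367/262144 → NEW=255, ERR=-13986353/262144
(2,2): OLD=356995885/4194304 → NEW=0, ERR=356995885/4194304
(2,3): OLD=4479451447/67108864 → NEW=0, ERR=4479451447/67108864
(2,4): OLD=67922967233/1073741824 → NEW=0, ERR=67922967233/1073741824
(3,0): OLD=916011917/4194304 → NEW=255, ERR=-153535603/4194304
(3,1): OLD=541921929/33554432 → NEW=0, ERR=541921929/33554432
(3,2): OLD=71774229555/1073741824 → NEW=0, ERR=71774229555/1073741824
(3,3): OLD=234686259579/2147483648 → NEW=0, ERR=234686259579/2147483648
(3,4): OLD=4045923900615/34359738368 → NEW=0, ERR=4045923900615/34359738368
(4,0): OLD=73330623907/536870912 → NEW=255, ERR=-63571458653/536870912
(4,1): OLD=1623287524899/17179869184 → NEW=0, ERR=1623287524899/17179869184
(4,2): OLD=59298769012845/274877906944 → NEW=255, ERR=-10795097257875/274877906944
(4,3): OLD=1192864506237987/4398046511104 → NEW=255, ERR=71362645906467/4398046511104
(4,4): OLD=12787872764630645/70368744177664 → NEW=255, ERR=-5156157000673675/70368744177664
(5,0): OLD=6793057095753/274877906944 → NEW=0, ERR=6793057095753/274877906944
(5,1): OLD=276142587084315/2199023255552 → NEW=0, ERR=276142587084315/2199023255552
(5,2): OLD=8557850075080435/70368744177664 → NEW=0, ERR=8557850075080435/70368744177664
(5,3): OLD=18600886015566589/281474976710656 → NEW=0, ERR=18600886015566589/281474976710656
(5,4): OLD=833291005105454799/4503599627370496 → NEW=255, ERR=-315126899874021681/4503599627370496
Output grid:
  Row 0: ##..#  (2 black, running=2)
  Row 1: ...##  (3 black, running=5)
  Row 2: .#...  (4 black, running=9)
  Row 3: #....  (4 black, running=13)
  Row 4: #.###  (1 black, running=14)
  Row 5: ....#  (4 black, running=18)

Answer: 18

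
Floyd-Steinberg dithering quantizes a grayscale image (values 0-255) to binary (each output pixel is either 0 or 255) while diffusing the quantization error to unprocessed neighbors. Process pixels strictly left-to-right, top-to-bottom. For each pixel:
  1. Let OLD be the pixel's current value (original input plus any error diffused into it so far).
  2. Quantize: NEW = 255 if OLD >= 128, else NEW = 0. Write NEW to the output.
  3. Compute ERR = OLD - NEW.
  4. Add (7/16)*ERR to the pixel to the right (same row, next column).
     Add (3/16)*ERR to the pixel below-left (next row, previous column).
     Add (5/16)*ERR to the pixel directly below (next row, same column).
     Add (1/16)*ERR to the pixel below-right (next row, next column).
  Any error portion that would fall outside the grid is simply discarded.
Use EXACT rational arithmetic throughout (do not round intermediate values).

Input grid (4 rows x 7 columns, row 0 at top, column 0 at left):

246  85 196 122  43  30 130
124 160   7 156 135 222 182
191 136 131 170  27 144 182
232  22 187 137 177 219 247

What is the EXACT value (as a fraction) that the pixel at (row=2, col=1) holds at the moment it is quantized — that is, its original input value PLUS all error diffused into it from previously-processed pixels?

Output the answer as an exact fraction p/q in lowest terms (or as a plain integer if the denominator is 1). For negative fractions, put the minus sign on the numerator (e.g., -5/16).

(0,0): OLD=246 → NEW=255, ERR=-9
(0,1): OLD=1297/16 → NEW=0, ERR=1297/16
(0,2): OLD=59255/256 → NEW=255, ERR=-6025/256
(0,3): OLD=457537/4096 → NEW=0, ERR=457537/4096
(0,4): OLD=6020807/65536 → NEW=0, ERR=6020807/65536
(0,5): OLD=73602929/1048576 → NEW=0, ERR=73602929/1048576
(0,6): OLD=2696258583/16777216 → NEW=255, ERR=-1581931497/16777216
(1,0): OLD=34915/256 → NEW=255, ERR=-30365/256
(1,1): OLD=263093/2048 → NEW=255, ERR=-259147/2048
(1,2): OLD=-1946663/65536 → NEW=0, ERR=-1946663/65536
(1,3): OLD=50768549/262144 → NEW=255, ERR=-16078171/262144
(1,4): OLD=2634338191/16777216 → NEW=255, ERR=-1643851889/16777216
(1,5): OLD=25384737215/134217728 → NEW=255, ERR=-8840783425/134217728
(1,6): OLD=275100454993/2147483648 → NEW=255, ERR=-272507875247/2147483648
(2,0): OLD=4266647/32768 → NEW=255, ERR=-4089193/32768
(2,1): OLD=30280685/1048576 → NEW=0, ERR=30280685/1048576
Target (2,1): original=136, with diffused error = 30280685/1048576

Answer: 30280685/1048576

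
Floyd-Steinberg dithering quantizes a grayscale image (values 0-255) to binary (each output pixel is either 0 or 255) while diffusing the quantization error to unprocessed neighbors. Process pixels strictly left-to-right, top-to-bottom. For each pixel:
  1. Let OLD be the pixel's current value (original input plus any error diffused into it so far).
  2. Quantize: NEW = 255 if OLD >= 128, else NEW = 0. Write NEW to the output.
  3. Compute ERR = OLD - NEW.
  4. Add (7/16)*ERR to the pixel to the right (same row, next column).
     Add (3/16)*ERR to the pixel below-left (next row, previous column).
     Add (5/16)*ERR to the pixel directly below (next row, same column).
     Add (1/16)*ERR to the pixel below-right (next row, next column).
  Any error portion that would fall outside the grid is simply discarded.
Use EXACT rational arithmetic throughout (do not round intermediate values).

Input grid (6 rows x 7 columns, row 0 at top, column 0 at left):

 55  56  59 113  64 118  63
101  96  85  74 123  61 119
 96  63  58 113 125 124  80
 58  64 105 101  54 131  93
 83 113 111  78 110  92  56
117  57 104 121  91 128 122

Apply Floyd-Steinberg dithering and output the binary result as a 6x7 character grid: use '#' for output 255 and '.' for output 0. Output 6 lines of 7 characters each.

Answer: ...#...
#.#.#.#
....#..
.#.#.#.
.#..#..
..#..##

Derivation:
(0,0): OLD=55 → NEW=0, ERR=55
(0,1): OLD=1281/16 → NEW=0, ERR=1281/16
(0,2): OLD=24071/256 → NEW=0, ERR=24071/256
(0,3): OLD=631345/4096 → NEW=255, ERR=-413135/4096
(0,4): OLD=1302359/65536 → NEW=0, ERR=1302359/65536
(0,5): OLD=132848481/1048576 → NEW=0, ERR=132848481/1048576
(0,6): OLD=1986903975/16777216 → NEW=0, ERR=1986903975/16777216
(1,0): OLD=34099/256 → NEW=255, ERR=-31181/256
(1,1): OLD=181861/2048 → NEW=0, ERR=181861/2048
(1,2): OLD=9130825/65536 → NEW=255, ERR=-7580855/65536
(1,3): OLD=386773/262144 → NEW=0, ERR=386773/262144
(1,4): OLD=2471398815/16777216 → NEW=255, ERR=-1806791265/16777216
(1,5): OLD=10324509135/134217728 → NEW=0, ERR=10324509135/134217728
(1,6): OLD=424302882625/2147483648 → NEW=255, ERR=-123305447615/2147483648
(2,0): OLD=2444071/32768 → NEW=0, ERR=2444071/32768
(2,1): OLD=98650141/1048576 → NEW=0, ERR=98650141/1048576
(2,2): OLD=1154915223/16777216 → NEW=0, ERR=1154915223/16777216
(2,3): OLD=15590153887/134217728 → NEW=0, ERR=15590153887/134217728
(2,4): OLD=168233218895/1073741824 → NEW=255, ERR=-105570946225/1073741824
(2,5): OLD=3007389416517/34359738368 → NEW=0, ERR=3007389416517/34359738368
(2,6): OLD=57810829556019/549755813888 → NEW=0, ERR=57810829556019/549755813888
(3,0): OLD=1660080311/16777216 → NEW=0, ERR=1660080311/16777216
(3,1): OLD=20704276331/134217728 → NEW=255, ERR=-13521244309/134217728
(3,2): OLD=118215680753/1073741824 → NEW=0, ERR=118215680753/1073741824
(3,3): OLD=735871110983/4294967296 → NEW=255, ERR=-359345549497/4294967296
(3,4): OLD=5685359426743/549755813888 → NEW=0, ERR=5685359426743/549755813888
(3,5): OLD=776028509709333/4398046511104 → NEW=255, ERR=-345473350622187/4398046511104
(3,6): OLD=6823358781722379/70368744177664 → NEW=0, ERR=6823358781722379/70368744177664
(4,0): OLD=204080622297/2147483648 → NEW=0, ERR=204080622297/2147483648
(4,1): OLD=5151299611269/34359738368 → NEW=255, ERR=-3610433672571/34359738368
(4,2): OLD=42578636823019/549755813888 → NEW=0, ERR=42578636823019/549755813888
(4,3): OLD=415873534320521/4398046511104 → NEW=0, ERR=415873534320521/4398046511104
(4,4): OLD=4737350541152459/35184372088832 → NEW=255, ERR=-4234664341499701/35184372088832
(4,5): OLD=37857424950540875/1125899906842624 → NEW=0, ERR=37857424950540875/1125899906842624
(4,6): OLD=1731235815963287677/18014398509481984 → NEW=0, ERR=1731235815963287677/18014398509481984
(5,0): OLD=69816578990943/549755813888 → NEW=0, ERR=69816578990943/549755813888
(5,1): OLD=440619605586933/4398046511104 → NEW=0, ERR=440619605586933/4398046511104
(5,2): OLD=6445658599689411/35184372088832 → NEW=255, ERR=-2526356282962749/35184372088832
(5,3): OLD=28544215744117231/281474976710656 → NEW=0, ERR=28544215744117231/281474976710656
(5,4): OLD=1981037910195866853/18014398509481984 → NEW=0, ERR=1981037910195866853/18014398509481984
(5,5): OLD=28407453409937728661/144115188075855872 → NEW=255, ERR=-8341919549405518699/144115188075855872
(5,6): OLD=297014593310432770331/2305843009213693952 → NEW=255, ERR=-290975374039059187429/2305843009213693952
Row 0: ...#...
Row 1: #.#.#.#
Row 2: ....#..
Row 3: .#.#.#.
Row 4: .#..#..
Row 5: ..#..##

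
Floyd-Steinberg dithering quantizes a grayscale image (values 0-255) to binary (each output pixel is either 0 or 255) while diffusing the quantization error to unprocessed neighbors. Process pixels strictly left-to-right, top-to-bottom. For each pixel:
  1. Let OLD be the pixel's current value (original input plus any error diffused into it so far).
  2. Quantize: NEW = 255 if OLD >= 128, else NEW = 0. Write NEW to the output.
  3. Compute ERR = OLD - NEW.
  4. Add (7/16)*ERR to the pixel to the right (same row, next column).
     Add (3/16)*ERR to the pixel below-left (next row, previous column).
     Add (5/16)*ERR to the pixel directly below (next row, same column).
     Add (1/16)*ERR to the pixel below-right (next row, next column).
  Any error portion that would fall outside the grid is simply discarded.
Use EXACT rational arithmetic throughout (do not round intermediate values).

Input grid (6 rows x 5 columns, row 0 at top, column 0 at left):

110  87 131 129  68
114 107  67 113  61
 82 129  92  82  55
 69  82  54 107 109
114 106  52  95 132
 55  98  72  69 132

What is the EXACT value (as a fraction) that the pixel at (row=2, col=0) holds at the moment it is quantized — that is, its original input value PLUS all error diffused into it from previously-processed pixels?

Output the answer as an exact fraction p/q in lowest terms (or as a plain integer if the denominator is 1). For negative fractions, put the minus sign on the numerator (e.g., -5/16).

Answer: 1653927/16384

Derivation:
(0,0): OLD=110 → NEW=0, ERR=110
(0,1): OLD=1081/8 → NEW=255, ERR=-959/8
(0,2): OLD=10055/128 → NEW=0, ERR=10055/128
(0,3): OLD=334577/2048 → NEW=255, ERR=-187663/2048
(0,4): OLD=914583/32768 → NEW=0, ERR=914583/32768
(1,0): OLD=16115/128 → NEW=0, ERR=16115/128
(1,1): OLD=149733/1024 → NEW=255, ERR=-111387/1024
(1,2): OLD=631945/32768 → NEW=0, ERR=631945/32768
(1,3): OLD=13493237/131072 → NEW=0, ERR=13493237/131072
(1,4): OLD=228660159/2097152 → NEW=0, ERR=228660159/2097152
(2,0): OLD=1653927/16384 → NEW=0, ERR=1653927/16384
Target (2,0): original=82, with diffused error = 1653927/16384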